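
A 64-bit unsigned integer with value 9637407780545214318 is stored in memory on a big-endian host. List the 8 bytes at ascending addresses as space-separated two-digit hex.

85 BE F3 50 B2 FB B7 6E

9637407780545214318 in hexadecimal, padded to 64 bits, is 0x85BEF350B2FBB76E.
Split into bytes (most-significant first): 85 BE F3 50 B2 FB B7 6E.
Big-endian: lowest address holds the most-significant byte.
So the memory order matches the most-significant-first order: 85 BE F3 50 B2 FB B7 6E.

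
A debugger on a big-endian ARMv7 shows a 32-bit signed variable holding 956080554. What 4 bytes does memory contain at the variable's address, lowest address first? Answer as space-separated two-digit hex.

38 FC A1 AA

956080554 in hexadecimal, padded to 32 bits, is 0x38FCA1AA.
Split into bytes (most-significant first): 38 FC A1 AA.
Big-endian stores the most-significant byte at the lowest address.
So the memory order matches the most-significant-first order: 38 FC A1 AA.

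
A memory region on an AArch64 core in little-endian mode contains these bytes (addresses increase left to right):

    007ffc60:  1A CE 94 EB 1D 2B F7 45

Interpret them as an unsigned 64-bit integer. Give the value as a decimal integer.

Little-endian stores the least-significant byte at the lowest address.
Reassemble most-significant byte first: 45 F7 2B 1D EB 94 CE 1A → 0x45F72B1DEB94CE1A.
0x45F72B1DEB94CE1A = 5041545715371003418.

5041545715371003418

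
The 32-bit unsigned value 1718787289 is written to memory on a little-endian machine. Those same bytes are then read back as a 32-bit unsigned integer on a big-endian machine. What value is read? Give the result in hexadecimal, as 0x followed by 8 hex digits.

1718787289 in 32-bit hexadecimal is 0x66729CD9.
Stored little-endian, the bytes at ascending addresses are D9 9C 72 66.
Read back as big-endian, the last byte is least significant, giving 0xD99C7266.

0xD99C7266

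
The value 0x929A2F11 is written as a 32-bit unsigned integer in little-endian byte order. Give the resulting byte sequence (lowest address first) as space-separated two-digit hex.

11 2F 9A 92

Split into bytes (most-significant first): 92 9A 2F 11.
Little-endian stores the least-significant byte at the lowest address.
So at ascending addresses the bytes are 11 2F 9A 92.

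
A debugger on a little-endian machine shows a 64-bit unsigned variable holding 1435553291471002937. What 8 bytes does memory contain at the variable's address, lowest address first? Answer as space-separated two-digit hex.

39 9D 45 DA 1C 1C EC 13

1435553291471002937 in hexadecimal, padded to 64 bits, is 0x13EC1C1CDA459D39.
Split into bytes (most-significant first): 13 EC 1C 1C DA 45 9D 39.
Little-endian stores the least-significant byte at the lowest address.
So at ascending addresses the bytes are 39 9D 45 DA 1C 1C EC 13.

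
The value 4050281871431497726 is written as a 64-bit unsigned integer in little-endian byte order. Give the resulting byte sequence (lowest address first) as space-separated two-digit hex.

FE F7 E0 1A E7 7D 35 38

4050281871431497726 in hexadecimal, padded to 64 bits, is 0x38357DE71AE0F7FE.
Split into bytes (most-significant first): 38 35 7D E7 1A E0 F7 FE.
Little-endian: lowest address holds the least-significant byte.
So at ascending addresses the bytes are FE F7 E0 1A E7 7D 35 38.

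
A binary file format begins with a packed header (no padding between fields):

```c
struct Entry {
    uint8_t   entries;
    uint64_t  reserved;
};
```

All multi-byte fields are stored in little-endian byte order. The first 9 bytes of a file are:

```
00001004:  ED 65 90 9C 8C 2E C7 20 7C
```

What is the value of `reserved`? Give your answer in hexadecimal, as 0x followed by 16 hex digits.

`reserved` follows `entries` (1 byte), so it starts at byte offset 1 and occupies 8 bytes.
Bytes at offsets 1..8: 65 90 9C 8C 2E C7 20 7C.
Little-endian stores the least-significant byte at the lowest address.
Reassemble most-significant byte first: 7C 20 C7 2E 8C 9C 90 65 → 0x7C20C72E8C9C9065.

0x7C20C72E8C9C9065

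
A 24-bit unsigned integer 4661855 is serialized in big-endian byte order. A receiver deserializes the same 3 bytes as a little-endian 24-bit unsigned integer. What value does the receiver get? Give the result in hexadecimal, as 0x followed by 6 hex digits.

0x5F2247

4661855 in 24-bit hexadecimal is 0x47225F.
Stored big-endian, the bytes at ascending addresses are 47 22 5F.
Read back as little-endian, the first byte is least significant, giving 0x5F2247.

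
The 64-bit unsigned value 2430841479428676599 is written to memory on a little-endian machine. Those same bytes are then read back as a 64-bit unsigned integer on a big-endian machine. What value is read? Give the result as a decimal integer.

17842031672692161569

2430841479428676599 in 64-bit hexadecimal is 0x21BC157246A19BF7.
Stored little-endian, the bytes at ascending addresses are F7 9B A1 46 72 15 BC 21.
Read back as big-endian, the last byte is least significant, giving 0xF79BA1467215BC21.
0xF79BA1467215BC21 = 17842031672692161569.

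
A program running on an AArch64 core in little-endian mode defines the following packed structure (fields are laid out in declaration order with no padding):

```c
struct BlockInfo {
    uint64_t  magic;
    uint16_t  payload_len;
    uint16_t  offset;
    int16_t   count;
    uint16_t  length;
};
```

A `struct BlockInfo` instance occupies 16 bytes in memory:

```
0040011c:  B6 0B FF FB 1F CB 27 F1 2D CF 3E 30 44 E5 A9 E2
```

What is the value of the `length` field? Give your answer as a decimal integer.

`length` follows `magic` (8 B), `payload_len` (2 B), `offset` (2 B), `count` (2 B), so it starts at offset 8 + 2 + 2 + 2 = 14 and occupies 2 bytes.
Bytes at offsets 14..15: A9 E2.
In little-endian order the low byte comes first in memory.
Reassemble most-significant byte first: E2 A9 → 0xE2A9.
0xE2A9 = 58025.

58025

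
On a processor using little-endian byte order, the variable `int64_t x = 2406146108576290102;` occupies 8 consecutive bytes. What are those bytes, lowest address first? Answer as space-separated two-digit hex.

36 D5 60 2F 23 59 64 21

2406146108576290102 in hexadecimal, padded to 64 bits, is 0x216459232F60D536.
Split into bytes (most-significant first): 21 64 59 23 2F 60 D5 36.
In little-endian order the low byte comes first in memory.
So at ascending addresses the bytes are 36 D5 60 2F 23 59 64 21.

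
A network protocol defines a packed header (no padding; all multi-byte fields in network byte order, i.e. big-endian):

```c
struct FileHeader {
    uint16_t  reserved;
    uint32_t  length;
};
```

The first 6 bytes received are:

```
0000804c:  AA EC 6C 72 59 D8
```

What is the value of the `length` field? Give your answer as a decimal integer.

1819433432

`length` follows `reserved` (2 bytes), so it starts at byte offset 2 and occupies 4 bytes.
Bytes at offsets 2..5: 6C 72 59 D8.
Big-endian: lowest address holds the most-significant byte.
The bytes are already most-significant first: 0x6C7259D8.
0x6C7259D8 = 1819433432.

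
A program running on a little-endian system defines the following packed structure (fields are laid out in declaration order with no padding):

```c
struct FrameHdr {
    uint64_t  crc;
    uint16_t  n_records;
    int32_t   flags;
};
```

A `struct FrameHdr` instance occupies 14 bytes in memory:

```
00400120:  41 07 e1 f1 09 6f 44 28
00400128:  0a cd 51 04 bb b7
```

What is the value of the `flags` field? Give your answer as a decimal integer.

`flags` follows `crc` (8 B), `n_records` (2 B), so it starts at offset 8 + 2 = 10 and occupies 4 bytes.
Bytes at offsets 10..13: 51 04 BB B7.
Little-endian stores the least-significant byte at the lowest address.
Reassemble most-significant byte first: B7 BB 04 51 → 0xB7BB0451.
Top bit is set, so as a signed 32-bit value this is 0xB7BB0451 − 2^32 = -1212480431.

-1212480431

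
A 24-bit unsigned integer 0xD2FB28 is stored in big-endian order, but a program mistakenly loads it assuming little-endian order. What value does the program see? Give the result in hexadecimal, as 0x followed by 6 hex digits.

0x28FBD2

Stored big-endian, the bytes at ascending addresses are D2 FB 28.
Read back as little-endian, the first byte is least significant, giving 0x28FBD2.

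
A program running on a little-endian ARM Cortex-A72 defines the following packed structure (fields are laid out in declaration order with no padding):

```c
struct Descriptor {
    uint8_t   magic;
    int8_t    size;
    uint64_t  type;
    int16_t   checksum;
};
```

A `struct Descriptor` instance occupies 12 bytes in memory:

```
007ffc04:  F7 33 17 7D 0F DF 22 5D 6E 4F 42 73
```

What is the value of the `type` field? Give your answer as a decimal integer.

5723614580787084567

`type` follows `magic` (1 B), `size` (1 B), so it starts at offset 1 + 1 = 2 and occupies 8 bytes.
Bytes at offsets 2..9: 17 7D 0F DF 22 5D 6E 4F.
Little-endian stores the least-significant byte at the lowest address.
Reassemble most-significant byte first: 4F 6E 5D 22 DF 0F 7D 17 → 0x4F6E5D22DF0F7D17.
0x4F6E5D22DF0F7D17 = 5723614580787084567.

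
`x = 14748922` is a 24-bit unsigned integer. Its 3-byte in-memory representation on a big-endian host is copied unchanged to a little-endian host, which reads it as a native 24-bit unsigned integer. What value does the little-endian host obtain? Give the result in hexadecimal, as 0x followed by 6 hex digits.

14748922 in 24-bit hexadecimal is 0xE10CFA.
Stored big-endian, the bytes at ascending addresses are E1 0C FA.
Read back as little-endian, the first byte is least significant, giving 0xFA0CE1.

0xFA0CE1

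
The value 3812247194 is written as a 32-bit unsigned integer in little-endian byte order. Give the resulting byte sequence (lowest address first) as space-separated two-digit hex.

9A 46 3A E3

3812247194 in hexadecimal, padded to 32 bits, is 0xE33A469A.
Split into bytes (most-significant first): E3 3A 46 9A.
Little-endian: lowest address holds the least-significant byte.
So at ascending addresses the bytes are 9A 46 3A E3.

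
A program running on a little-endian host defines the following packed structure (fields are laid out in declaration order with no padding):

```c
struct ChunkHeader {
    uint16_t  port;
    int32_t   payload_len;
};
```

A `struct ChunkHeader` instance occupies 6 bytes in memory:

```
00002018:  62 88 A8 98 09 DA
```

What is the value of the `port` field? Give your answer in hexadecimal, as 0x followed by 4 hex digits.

`port` is the first field, at byte offset 0, occupying 2 bytes.
Bytes at offsets 0..1: 62 88.
Little-endian stores the least-significant byte at the lowest address.
Reassemble most-significant byte first: 88 62 → 0x8862.

0x8862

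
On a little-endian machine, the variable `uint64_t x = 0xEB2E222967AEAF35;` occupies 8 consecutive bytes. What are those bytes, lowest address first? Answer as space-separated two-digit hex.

Split into bytes (most-significant first): EB 2E 22 29 67 AE AF 35.
In little-endian order the low byte comes first in memory.
So at ascending addresses the bytes are 35 AF AE 67 29 22 2E EB.

35 AF AE 67 29 22 2E EB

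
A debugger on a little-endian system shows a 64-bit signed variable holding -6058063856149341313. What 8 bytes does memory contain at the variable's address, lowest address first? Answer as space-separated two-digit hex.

Two's complement of -6058063856149341313 in 64 bits: 6058063856149341313 = 0x541290FAEC6A2481; invert → 0xABED6F051395DB7E; add 1 → 0xABED6F051395DB7F.
Split into bytes (most-significant first): AB ED 6F 05 13 95 DB 7F.
Little-endian: lowest address holds the least-significant byte.
So at ascending addresses the bytes are 7F DB 95 13 05 6F ED AB.

7F DB 95 13 05 6F ED AB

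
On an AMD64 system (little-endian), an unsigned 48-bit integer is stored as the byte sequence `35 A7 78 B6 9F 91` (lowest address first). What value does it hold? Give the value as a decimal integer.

160115147188021

Little-endian stores the least-significant byte at the lowest address.
Reassemble most-significant byte first: 91 9F B6 78 A7 35 → 0x919FB678A735.
0x919FB678A735 = 160115147188021.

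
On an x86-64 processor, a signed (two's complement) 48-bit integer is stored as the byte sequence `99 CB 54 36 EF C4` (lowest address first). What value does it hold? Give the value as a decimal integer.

Little-endian: lowest address holds the least-significant byte.
Reassemble most-significant byte first: C4 EF 36 54 CB 99 → 0xC4EF3654CB99.
Top bit is set, so as a signed 48-bit value this is 0xC4EF3654CB99 − 2^48 = -64943288956007.

-64943288956007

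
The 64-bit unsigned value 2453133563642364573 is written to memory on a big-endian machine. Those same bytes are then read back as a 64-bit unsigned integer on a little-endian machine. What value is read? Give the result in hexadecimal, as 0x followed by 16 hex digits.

2453133563642364573 in 64-bit hexadecimal is 0x220B47FA977DC29D.
Stored big-endian, the bytes at ascending addresses are 22 0B 47 FA 97 7D C2 9D.
Read back as little-endian, the first byte is least significant, giving 0x9DC27D97FA470B22.

0x9DC27D97FA470B22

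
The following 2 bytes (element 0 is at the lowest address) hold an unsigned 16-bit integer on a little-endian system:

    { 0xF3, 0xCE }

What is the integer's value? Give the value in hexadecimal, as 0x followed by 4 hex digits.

Little-endian stores the least-significant byte at the lowest address.
Reassemble most-significant byte first: CE F3 → 0xCEF3.

0xCEF3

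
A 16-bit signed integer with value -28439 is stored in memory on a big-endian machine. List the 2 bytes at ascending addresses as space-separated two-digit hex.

90 E9

Two's complement of -28439 in 16 bits: 28439 = 0x6F17; invert → 0x90E8; add 1 → 0x90E9.
Split into bytes (most-significant first): 90 E9.
Big-endian stores the most-significant byte at the lowest address.
So the memory order matches the most-significant-first order: 90 E9.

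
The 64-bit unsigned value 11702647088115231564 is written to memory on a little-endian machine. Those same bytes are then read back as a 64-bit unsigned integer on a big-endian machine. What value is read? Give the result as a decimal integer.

11702647088115231564 in 64-bit hexadecimal is 0xA2682785FADE2B4C.
Stored little-endian, the bytes at ascending addresses are 4C 2B DE FA 85 27 68 A2.
Read back as big-endian, the last byte is least significant, giving 0x4C2BDEFA852768A2.
0x4C2BDEFA852768A2 = 5488725738438224034.

5488725738438224034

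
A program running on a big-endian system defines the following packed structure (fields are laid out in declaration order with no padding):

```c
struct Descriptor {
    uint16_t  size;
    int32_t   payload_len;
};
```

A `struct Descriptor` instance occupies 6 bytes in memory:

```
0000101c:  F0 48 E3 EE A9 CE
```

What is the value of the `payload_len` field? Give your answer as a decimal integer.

-470898226

`payload_len` follows `size` (2 bytes), so it starts at byte offset 2 and occupies 4 bytes.
Bytes at offsets 2..5: E3 EE A9 CE.
Big-endian: lowest address holds the most-significant byte.
The bytes are already most-significant first: 0xE3EEA9CE.
Top bit is set, so as a signed 32-bit value this is 0xE3EEA9CE − 2^32 = -470898226.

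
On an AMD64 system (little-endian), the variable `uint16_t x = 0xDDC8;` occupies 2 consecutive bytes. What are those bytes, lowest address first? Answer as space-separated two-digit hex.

Split into bytes (most-significant first): DD C8.
In little-endian order the low byte comes first in memory.
So at ascending addresses the bytes are C8 DD.

C8 DD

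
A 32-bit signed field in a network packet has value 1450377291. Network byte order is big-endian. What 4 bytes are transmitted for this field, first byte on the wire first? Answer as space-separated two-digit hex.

56 73 00 4B

1450377291 in hexadecimal, padded to 32 bits, is 0x5673004B.
Split into bytes (most-significant first): 56 73 00 4B.
Big-endian stores the most-significant byte at the lowest address.
So the memory order matches the most-significant-first order: 56 73 00 4B.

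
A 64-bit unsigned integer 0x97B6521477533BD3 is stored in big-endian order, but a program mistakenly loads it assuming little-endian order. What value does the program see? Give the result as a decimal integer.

15220851136535901847

Stored big-endian, the bytes at ascending addresses are 97 B6 52 14 77 53 3B D3.
Read back as little-endian, the first byte is least significant, giving 0xD33B53771452B697.
0xD33B53771452B697 = 15220851136535901847.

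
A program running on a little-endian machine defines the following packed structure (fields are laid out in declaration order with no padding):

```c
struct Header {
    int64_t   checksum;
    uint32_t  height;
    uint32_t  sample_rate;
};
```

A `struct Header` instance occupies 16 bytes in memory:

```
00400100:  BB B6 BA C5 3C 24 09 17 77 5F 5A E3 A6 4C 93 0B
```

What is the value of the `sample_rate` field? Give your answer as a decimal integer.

`sample_rate` follows `checksum` (8 B), `height` (4 B), so it starts at offset 8 + 4 = 12 and occupies 4 bytes.
Bytes at offsets 12..15: A6 4C 93 0B.
Little-endian stores the least-significant byte at the lowest address.
Reassemble most-significant byte first: 0B 93 4C A6 → 0x0B934CA6.
0x0B934CA6 = 194202790.

194202790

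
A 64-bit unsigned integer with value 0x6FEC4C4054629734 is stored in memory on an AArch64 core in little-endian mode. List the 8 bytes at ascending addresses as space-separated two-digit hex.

Split into bytes (most-significant first): 6F EC 4C 40 54 62 97 34.
In little-endian order the low byte comes first in memory.
So at ascending addresses the bytes are 34 97 62 54 40 4C EC 6F.

34 97 62 54 40 4C EC 6F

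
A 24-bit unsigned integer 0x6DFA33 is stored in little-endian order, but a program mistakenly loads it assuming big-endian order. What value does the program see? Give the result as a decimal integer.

Stored little-endian, the bytes at ascending addresses are 33 FA 6D.
Read back as big-endian, the last byte is least significant, giving 0x33FA6D.
0x33FA6D = 3406445.

3406445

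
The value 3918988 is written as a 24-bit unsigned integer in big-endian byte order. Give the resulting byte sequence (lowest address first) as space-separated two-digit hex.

3918988 in hexadecimal, padded to 24 bits, is 0x3BCC8C.
Split into bytes (most-significant first): 3B CC 8C.
In big-endian order the high byte comes first in memory.
So the memory order matches the most-significant-first order: 3B CC 8C.

3B CC 8C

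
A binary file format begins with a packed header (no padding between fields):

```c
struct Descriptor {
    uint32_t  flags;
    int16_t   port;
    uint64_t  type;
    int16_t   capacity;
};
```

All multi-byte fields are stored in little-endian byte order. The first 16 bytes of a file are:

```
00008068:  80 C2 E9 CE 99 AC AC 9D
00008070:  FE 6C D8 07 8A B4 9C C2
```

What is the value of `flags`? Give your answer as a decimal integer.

3471426176

`flags` is the first field, at byte offset 0, occupying 4 bytes.
Bytes at offsets 0..3: 80 C2 E9 CE.
Little-endian stores the least-significant byte at the lowest address.
Reassemble most-significant byte first: CE E9 C2 80 → 0xCEE9C280.
0xCEE9C280 = 3471426176.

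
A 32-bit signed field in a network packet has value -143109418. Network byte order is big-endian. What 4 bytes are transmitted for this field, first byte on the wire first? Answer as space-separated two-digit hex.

Two's complement of -143109418 in 32 bits: 143109418 = 0x0887AD2A; invert → 0xF77852D5; add 1 → 0xF77852D6.
Split into bytes (most-significant first): F7 78 52 D6.
In big-endian order the high byte comes first in memory.
So the memory order matches the most-significant-first order: F7 78 52 D6.

F7 78 52 D6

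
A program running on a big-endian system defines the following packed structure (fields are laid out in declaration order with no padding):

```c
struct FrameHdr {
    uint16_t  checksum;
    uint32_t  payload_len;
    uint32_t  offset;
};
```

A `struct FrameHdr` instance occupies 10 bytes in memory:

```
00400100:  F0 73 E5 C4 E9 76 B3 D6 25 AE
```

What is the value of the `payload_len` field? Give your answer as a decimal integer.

3854887286

`payload_len` follows `checksum` (2 bytes), so it starts at byte offset 2 and occupies 4 bytes.
Bytes at offsets 2..5: E5 C4 E9 76.
Big-endian: lowest address holds the most-significant byte.
The bytes are already most-significant first: 0xE5C4E976.
0xE5C4E976 = 3854887286.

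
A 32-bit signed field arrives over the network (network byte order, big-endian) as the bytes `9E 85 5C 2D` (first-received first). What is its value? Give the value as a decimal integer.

Big-endian: lowest address holds the most-significant byte.
The bytes are already most-significant first: 0x9E855C2D.
Top bit is set, so as a signed 32-bit value this is 0x9E855C2D − 2^32 = -1635427283.

-1635427283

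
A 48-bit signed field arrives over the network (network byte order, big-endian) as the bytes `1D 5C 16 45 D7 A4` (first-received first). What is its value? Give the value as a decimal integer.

32281347872676

In big-endian order the high byte comes first in memory.
The bytes are already most-significant first: 0x1D5C1645D7A4.
0x1D5C1645D7A4 = 32281347872676.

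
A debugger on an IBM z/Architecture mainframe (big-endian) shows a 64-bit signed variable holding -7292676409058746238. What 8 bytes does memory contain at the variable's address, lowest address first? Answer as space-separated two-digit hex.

9A CB 35 71 B8 2E A0 82

Two's complement of -7292676409058746238 in 64 bits: 7292676409058746238 = 0x6534CA8E47D15F7E; invert → 0x9ACB3571B82EA081; add 1 → 0x9ACB3571B82EA082.
Split into bytes (most-significant first): 9A CB 35 71 B8 2E A0 82.
Big-endian stores the most-significant byte at the lowest address.
So the memory order matches the most-significant-first order: 9A CB 35 71 B8 2E A0 82.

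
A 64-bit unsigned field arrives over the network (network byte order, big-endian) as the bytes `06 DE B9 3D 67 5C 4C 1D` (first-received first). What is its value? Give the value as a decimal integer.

495036682435578909

Big-endian stores the most-significant byte at the lowest address.
The bytes are already most-significant first: 0x06DEB93D675C4C1D.
0x06DEB93D675C4C1D = 495036682435578909.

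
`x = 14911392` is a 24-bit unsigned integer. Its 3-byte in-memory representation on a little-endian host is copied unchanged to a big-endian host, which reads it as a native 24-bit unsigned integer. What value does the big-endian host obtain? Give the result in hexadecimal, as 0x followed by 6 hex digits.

14911392 in 24-bit hexadecimal is 0xE387A0.
Stored little-endian, the bytes at ascending addresses are A0 87 E3.
Read back as big-endian, the last byte is least significant, giving 0xA087E3.

0xA087E3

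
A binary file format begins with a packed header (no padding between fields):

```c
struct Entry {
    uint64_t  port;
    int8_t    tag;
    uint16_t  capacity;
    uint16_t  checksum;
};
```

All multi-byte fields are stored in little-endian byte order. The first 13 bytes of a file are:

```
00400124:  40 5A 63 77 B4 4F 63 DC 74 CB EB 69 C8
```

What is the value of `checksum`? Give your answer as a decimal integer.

`checksum` follows `port` (8 B), `tag` (1 B), `capacity` (2 B), so it starts at offset 8 + 1 + 2 = 11 and occupies 2 bytes.
Bytes at offsets 11..12: 69 C8.
In little-endian order the low byte comes first in memory.
Reassemble most-significant byte first: C8 69 → 0xC869.
0xC869 = 51305.

51305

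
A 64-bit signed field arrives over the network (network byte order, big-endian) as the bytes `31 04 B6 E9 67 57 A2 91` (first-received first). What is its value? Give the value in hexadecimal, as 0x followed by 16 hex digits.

In big-endian order the high byte comes first in memory.
The bytes are already most-significant first: 0x3104B6E96757A291.

0x3104B6E96757A291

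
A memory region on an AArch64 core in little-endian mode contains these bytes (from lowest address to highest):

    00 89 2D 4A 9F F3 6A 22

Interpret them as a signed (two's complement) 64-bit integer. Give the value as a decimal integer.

Little-endian: lowest address holds the least-significant byte.
Reassemble most-significant byte first: 22 6A F3 9F 4A 2D 89 00 → 0x226AF39F4A2D8900.
0x226AF39F4A2D8900 = 2480062410290727168.

2480062410290727168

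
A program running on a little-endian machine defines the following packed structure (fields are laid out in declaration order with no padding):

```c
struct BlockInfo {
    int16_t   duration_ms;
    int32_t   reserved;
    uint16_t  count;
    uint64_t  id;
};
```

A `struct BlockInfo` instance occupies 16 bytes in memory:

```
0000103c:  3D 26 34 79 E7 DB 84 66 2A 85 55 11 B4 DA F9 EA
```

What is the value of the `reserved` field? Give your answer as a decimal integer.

-605587148

`reserved` follows `duration_ms` (2 bytes), so it starts at byte offset 2 and occupies 4 bytes.
Bytes at offsets 2..5: 34 79 E7 DB.
Little-endian: lowest address holds the least-significant byte.
Reassemble most-significant byte first: DB E7 79 34 → 0xDBE77934.
Top bit is set, so as a signed 32-bit value this is 0xDBE77934 − 2^32 = -605587148.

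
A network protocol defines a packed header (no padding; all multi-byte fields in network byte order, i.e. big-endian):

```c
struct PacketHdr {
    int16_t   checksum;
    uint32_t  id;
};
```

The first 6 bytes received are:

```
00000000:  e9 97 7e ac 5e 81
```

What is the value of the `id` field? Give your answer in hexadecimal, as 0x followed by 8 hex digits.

`id` follows `checksum` (2 bytes), so it starts at byte offset 2 and occupies 4 bytes.
Bytes at offsets 2..5: 7E AC 5E 81.
Big-endian stores the most-significant byte at the lowest address.
The bytes are already most-significant first: 0x7EAC5E81.

0x7EAC5E81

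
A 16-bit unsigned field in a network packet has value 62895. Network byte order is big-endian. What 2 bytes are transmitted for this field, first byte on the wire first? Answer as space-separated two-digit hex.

62895 in hexadecimal, padded to 16 bits, is 0xF5AF.
Split into bytes (most-significant first): F5 AF.
Big-endian: lowest address holds the most-significant byte.
So the memory order matches the most-significant-first order: F5 AF.

F5 AF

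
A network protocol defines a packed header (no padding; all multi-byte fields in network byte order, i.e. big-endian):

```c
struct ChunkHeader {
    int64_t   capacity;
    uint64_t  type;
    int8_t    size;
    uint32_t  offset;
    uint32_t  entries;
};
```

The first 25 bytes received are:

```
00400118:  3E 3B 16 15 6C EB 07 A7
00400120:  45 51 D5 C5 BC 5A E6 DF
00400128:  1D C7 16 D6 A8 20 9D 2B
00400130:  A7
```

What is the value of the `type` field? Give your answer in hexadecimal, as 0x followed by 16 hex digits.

`type` follows `capacity` (8 bytes), so it starts at byte offset 8 and occupies 8 bytes.
Bytes at offsets 8..15: 45 51 D5 C5 BC 5A E6 DF.
Big-endian: lowest address holds the most-significant byte.
The bytes are already most-significant first: 0x4551D5C5BC5AE6DF.

0x4551D5C5BC5AE6DF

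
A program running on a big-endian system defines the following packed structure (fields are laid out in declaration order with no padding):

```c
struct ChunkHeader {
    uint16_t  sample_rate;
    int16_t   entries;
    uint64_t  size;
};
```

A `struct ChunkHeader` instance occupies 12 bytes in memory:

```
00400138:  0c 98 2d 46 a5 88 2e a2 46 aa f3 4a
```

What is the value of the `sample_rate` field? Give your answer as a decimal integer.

3224

`sample_rate` is the first field, at byte offset 0, occupying 2 bytes.
Bytes at offsets 0..1: 0C 98.
In big-endian order the high byte comes first in memory.
The bytes are already most-significant first: 0x0C98.
0x0C98 = 3224.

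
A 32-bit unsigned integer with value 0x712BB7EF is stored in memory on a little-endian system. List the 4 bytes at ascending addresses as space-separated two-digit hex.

Split into bytes (most-significant first): 71 2B B7 EF.
Little-endian: lowest address holds the least-significant byte.
So at ascending addresses the bytes are EF B7 2B 71.

EF B7 2B 71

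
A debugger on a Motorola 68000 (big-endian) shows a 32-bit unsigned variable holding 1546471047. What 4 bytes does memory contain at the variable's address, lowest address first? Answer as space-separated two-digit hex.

1546471047 in hexadecimal, padded to 32 bits, is 0x5C2D4687.
Split into bytes (most-significant first): 5C 2D 46 87.
Big-endian: lowest address holds the most-significant byte.
So the memory order matches the most-significant-first order: 5C 2D 46 87.

5C 2D 46 87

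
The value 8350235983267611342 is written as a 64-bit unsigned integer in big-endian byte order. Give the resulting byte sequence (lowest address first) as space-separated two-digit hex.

73 E1 FF 62 A5 59 C2 CE

8350235983267611342 in hexadecimal, padded to 64 bits, is 0x73E1FF62A559C2CE.
Split into bytes (most-significant first): 73 E1 FF 62 A5 59 C2 CE.
Big-endian: lowest address holds the most-significant byte.
So the memory order matches the most-significant-first order: 73 E1 FF 62 A5 59 C2 CE.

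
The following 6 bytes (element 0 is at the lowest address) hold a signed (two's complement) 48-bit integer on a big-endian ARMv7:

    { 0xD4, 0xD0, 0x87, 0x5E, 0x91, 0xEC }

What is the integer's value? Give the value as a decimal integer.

-47482887302676

In big-endian order the high byte comes first in memory.
The bytes are already most-significant first: 0xD4D0875E91EC.
Top bit is set, so as a signed 48-bit value this is 0xD4D0875E91EC − 2^48 = -47482887302676.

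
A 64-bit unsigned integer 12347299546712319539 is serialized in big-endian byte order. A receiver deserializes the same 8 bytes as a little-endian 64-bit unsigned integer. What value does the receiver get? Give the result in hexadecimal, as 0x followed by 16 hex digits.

12347299546712319539 in 64-bit hexadecimal is 0xAB5A6B84D9212633.
Stored big-endian, the bytes at ascending addresses are AB 5A 6B 84 D9 21 26 33.
Read back as little-endian, the first byte is least significant, giving 0x332621D9846B5AAB.

0x332621D9846B5AAB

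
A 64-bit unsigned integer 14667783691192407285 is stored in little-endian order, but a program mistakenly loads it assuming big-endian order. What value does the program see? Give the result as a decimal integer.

14667783691192407285 in 64-bit hexadecimal is 0xCB8E6F8DCBCA94F5.
Stored little-endian, the bytes at ascending addresses are F5 94 CA CB 8D 6F 8E CB.
Read back as big-endian, the last byte is least significant, giving 0xF594CACB8D6F8ECB.
0xF594CACB8D6F8ECB = 17695991811445591755.

17695991811445591755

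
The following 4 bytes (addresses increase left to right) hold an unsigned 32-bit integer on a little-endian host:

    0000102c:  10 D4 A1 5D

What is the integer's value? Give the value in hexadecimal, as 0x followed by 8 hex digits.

Little-endian: lowest address holds the least-significant byte.
Reassemble most-significant byte first: 5D A1 D4 10 → 0x5DA1D410.

0x5DA1D410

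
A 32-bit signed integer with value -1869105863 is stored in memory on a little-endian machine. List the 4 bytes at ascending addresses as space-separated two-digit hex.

Two's complement of -1869105863 in 32 bits: 1869105863 = 0x6F684AC7; invert → 0x9097B538; add 1 → 0x9097B539.
Split into bytes (most-significant first): 90 97 B5 39.
In little-endian order the low byte comes first in memory.
So at ascending addresses the bytes are 39 B5 97 90.

39 B5 97 90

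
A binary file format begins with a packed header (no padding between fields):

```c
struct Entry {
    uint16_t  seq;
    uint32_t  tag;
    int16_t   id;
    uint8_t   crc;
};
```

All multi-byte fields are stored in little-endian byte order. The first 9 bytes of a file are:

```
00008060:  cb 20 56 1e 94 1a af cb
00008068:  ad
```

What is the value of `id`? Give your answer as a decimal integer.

`id` follows `seq` (2 B), `tag` (4 B), so it starts at offset 2 + 4 = 6 and occupies 2 bytes.
Bytes at offsets 6..7: AF CB.
Little-endian: lowest address holds the least-significant byte.
Reassemble most-significant byte first: CB AF → 0xCBAF.
Top bit is set, so as a signed 16-bit value this is 0xCBAF − 2^16 = -13393.

-13393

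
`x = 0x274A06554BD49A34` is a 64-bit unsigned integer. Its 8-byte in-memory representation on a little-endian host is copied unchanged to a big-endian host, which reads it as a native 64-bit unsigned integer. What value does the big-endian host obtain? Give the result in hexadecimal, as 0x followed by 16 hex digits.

Stored little-endian, the bytes at ascending addresses are 34 9A D4 4B 55 06 4A 27.
Read back as big-endian, the last byte is least significant, giving 0x349AD44B55064A27.

0x349AD44B55064A27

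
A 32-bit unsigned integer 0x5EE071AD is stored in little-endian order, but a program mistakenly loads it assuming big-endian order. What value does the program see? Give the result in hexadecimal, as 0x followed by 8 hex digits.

Stored little-endian, the bytes at ascending addresses are AD 71 E0 5E.
Read back as big-endian, the last byte is least significant, giving 0xAD71E05E.

0xAD71E05E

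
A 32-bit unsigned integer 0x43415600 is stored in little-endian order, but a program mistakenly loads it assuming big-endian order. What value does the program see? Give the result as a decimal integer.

5652803

Stored little-endian, the bytes at ascending addresses are 00 56 41 43.
Read back as big-endian, the last byte is least significant, giving 0x00564143.
0x00564143 = 5652803.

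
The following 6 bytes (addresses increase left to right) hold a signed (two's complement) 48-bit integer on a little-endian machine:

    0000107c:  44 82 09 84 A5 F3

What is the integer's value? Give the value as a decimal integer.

-13582766341564

Little-endian: lowest address holds the least-significant byte.
Reassemble most-significant byte first: F3 A5 84 09 82 44 → 0xF3A584098244.
Top bit is set, so as a signed 48-bit value this is 0xF3A584098244 − 2^48 = -13582766341564.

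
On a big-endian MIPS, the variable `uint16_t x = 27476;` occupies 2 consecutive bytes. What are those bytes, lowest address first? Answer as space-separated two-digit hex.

27476 in hexadecimal, padded to 16 bits, is 0x6B54.
Split into bytes (most-significant first): 6B 54.
Big-endian: lowest address holds the most-significant byte.
So the memory order matches the most-significant-first order: 6B 54.

6B 54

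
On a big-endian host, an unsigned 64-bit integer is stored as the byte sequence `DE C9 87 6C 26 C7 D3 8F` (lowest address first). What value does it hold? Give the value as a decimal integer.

16053511245315691407

Big-endian stores the most-significant byte at the lowest address.
The bytes are already most-significant first: 0xDEC9876C26C7D38F.
0xDEC9876C26C7D38F = 16053511245315691407.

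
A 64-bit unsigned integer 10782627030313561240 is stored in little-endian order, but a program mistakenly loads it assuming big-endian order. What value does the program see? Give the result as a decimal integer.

10983256666834117525

10782627030313561240 in 64-bit hexadecimal is 0x95A39627BF5D6C98.
Stored little-endian, the bytes at ascending addresses are 98 6C 5D BF 27 96 A3 95.
Read back as big-endian, the last byte is least significant, giving 0x986C5DBF2796A395.
0x986C5DBF2796A395 = 10983256666834117525.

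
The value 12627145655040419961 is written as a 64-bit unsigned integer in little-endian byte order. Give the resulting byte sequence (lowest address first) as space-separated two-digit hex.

12627145655040419961 in hexadecimal, padded to 64 bits, is 0xAF3CA2125FCD2879.
Split into bytes (most-significant first): AF 3C A2 12 5F CD 28 79.
In little-endian order the low byte comes first in memory.
So at ascending addresses the bytes are 79 28 CD 5F 12 A2 3C AF.

79 28 CD 5F 12 A2 3C AF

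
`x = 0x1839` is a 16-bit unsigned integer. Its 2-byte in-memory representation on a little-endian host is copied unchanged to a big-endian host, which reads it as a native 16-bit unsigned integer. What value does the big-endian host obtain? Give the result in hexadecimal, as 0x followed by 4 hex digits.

Stored little-endian, the bytes at ascending addresses are 39 18.
Read back as big-endian, the last byte is least significant, giving 0x3918.

0x3918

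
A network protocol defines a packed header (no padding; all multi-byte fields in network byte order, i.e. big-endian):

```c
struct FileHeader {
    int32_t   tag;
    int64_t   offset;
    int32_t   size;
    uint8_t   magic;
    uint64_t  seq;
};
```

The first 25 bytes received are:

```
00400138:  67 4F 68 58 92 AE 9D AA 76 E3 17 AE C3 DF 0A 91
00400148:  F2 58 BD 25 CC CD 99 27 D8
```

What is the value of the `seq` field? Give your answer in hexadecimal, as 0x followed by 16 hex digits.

0x58BD25CCCD9927D8

`seq` follows `tag` (4 B), `offset` (8 B), `size` (4 B), `magic` (1 B), so it starts at offset 4 + 8 + 4 + 1 = 17 and occupies 8 bytes.
Bytes at offsets 17..24: 58 BD 25 CC CD 99 27 D8.
Big-endian stores the most-significant byte at the lowest address.
The bytes are already most-significant first: 0x58BD25CCCD9927D8.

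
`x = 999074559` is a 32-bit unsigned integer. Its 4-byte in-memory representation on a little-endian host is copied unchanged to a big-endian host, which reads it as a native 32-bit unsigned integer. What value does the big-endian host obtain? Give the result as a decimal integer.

4289367099

999074559 in 32-bit hexadecimal is 0x3B8CAAFF.
Stored little-endian, the bytes at ascending addresses are FF AA 8C 3B.
Read back as big-endian, the last byte is least significant, giving 0xFFAA8C3B.
0xFFAA8C3B = 4289367099.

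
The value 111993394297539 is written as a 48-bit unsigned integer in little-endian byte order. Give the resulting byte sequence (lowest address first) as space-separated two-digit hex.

C3 FA 7B 7E DB 65

111993394297539 in hexadecimal, padded to 48 bits, is 0x65DB7E7BFAC3.
Split into bytes (most-significant first): 65 DB 7E 7B FA C3.
In little-endian order the low byte comes first in memory.
So at ascending addresses the bytes are C3 FA 7B 7E DB 65.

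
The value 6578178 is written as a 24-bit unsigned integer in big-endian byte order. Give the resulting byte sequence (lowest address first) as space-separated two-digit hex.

64 60 02

6578178 in hexadecimal, padded to 24 bits, is 0x646002.
Split into bytes (most-significant first): 64 60 02.
In big-endian order the high byte comes first in memory.
So the memory order matches the most-significant-first order: 64 60 02.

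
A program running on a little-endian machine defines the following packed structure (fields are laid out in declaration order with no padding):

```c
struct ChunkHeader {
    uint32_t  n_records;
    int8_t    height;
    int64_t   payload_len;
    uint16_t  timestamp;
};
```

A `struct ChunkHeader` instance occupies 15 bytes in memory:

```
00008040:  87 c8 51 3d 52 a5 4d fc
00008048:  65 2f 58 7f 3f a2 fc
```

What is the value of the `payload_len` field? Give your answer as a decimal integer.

4575472707029454245

`payload_len` follows `n_records` (4 B), `height` (1 B), so it starts at offset 4 + 1 = 5 and occupies 8 bytes.
Bytes at offsets 5..12: A5 4D FC 65 2F 58 7F 3F.
Little-endian stores the least-significant byte at the lowest address.
Reassemble most-significant byte first: 3F 7F 58 2F 65 FC 4D A5 → 0x3F7F582F65FC4DA5.
0x3F7F582F65FC4DA5 = 4575472707029454245.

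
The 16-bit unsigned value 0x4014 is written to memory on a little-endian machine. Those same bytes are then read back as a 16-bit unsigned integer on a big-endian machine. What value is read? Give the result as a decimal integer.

5184

Stored little-endian, the bytes at ascending addresses are 14 40.
Read back as big-endian, the last byte is least significant, giving 0x1440.
0x1440 = 5184.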